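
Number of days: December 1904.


31 days

Month: December (month 12)
December has 31 days


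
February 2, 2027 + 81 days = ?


April 24, 2027

Start: February 2, 2027
Add 81 days
February 2 → March 1: 28 - 2 + 1 = 27 days (81 - 27 = 54 left)
March 1 → April 1: 31 - 1 + 1 = 31 days (54 - 31 = 23 left)
April 1 + 23 = April 24, 2027


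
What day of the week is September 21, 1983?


Wednesday

Zeller's congruence:
q=21, m=9, k=83, j=19
h = (21 + ⌊13×10/5⌋ + 83 + ⌊83/4⌋ + ⌊19/4⌋ - 2×19) mod 7
= (21 + 26 + 83 + 20 + 4 - 38) mod 7
= 116 mod 7 = 4
h=4 → Wednesday


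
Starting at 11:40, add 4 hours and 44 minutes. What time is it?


Start: 700 minutes from midnight
Add: 284 minutes
Total: 984 minutes
Hours: 984 ÷ 60 = 16 remainder 24

16:24


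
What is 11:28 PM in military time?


Input: 11:28 PM
PM: 11 + 12 = 23

23:28


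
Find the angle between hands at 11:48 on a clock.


66.0°

Hour hand = 11×30 + 48×0.5 = 354.0°
Minute hand = 48×6 = 288°
Difference = |354.0 - 288| = 66.0°


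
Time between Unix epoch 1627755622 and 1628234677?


Difference = 1628234677 - 1627755622 = 479055 seconds
In hours: 479055 / 3600 ≈ 133.1
In days: 479055 / 86400 ≈ 5.54

479055 seconds (133.1 hours / 5.54 days)


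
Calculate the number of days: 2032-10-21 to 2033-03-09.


139 days

From October 21, 2032 to March 9, 2033
Rest of October 2032: 31 - 21 = 10
Full months: November 30, December 31, January 31, February 2033 28
Days into March 2033: 9
Total = 10 + 30 + 31 + 31 + 28 + 9 = 139 days


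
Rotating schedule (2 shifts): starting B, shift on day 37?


Shift B

Shifts: A, B
Start: B (index 1)
Day 37: (1 + 37 - 1) mod 2
= 37 mod 2
= 1
Index 1 → shift B


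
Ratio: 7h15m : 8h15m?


29:33 (0.88)

Duration 1: 435 minutes
Duration 2: 495 minutes
Ratio = 435:495
GCD = 15
Simplified = 29:33
As a decimal: 29/33 ≈ 0.88


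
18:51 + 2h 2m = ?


Start: 1131 minutes from midnight
Add: 122 minutes
Total: 1253 minutes
Hours: 1253 ÷ 60 = 20 remainder 53

20:53


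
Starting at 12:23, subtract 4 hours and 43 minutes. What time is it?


07:40

Start: 743 minutes from midnight
Subtract: 283 minutes
Remaining: 743 - 283 = 460
Hours: 7, Minutes: 40


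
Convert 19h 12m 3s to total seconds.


69123 seconds

Hours: 19 × 3600 = 68400
Minutes: 12 × 60 = 720
Seconds: 3
Total = 68400 + 720 + 3 = 69123


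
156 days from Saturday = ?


Start: Saturday (index 5)
(5 + 156) mod 7
= 161 mod 7
= 0
Index 0 → Monday

Monday


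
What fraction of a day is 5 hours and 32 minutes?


0.2306 (23.06%)

Total minutes: 5×60 + 32 = 332
Day = 24×60 = 1440 minutes
Fraction = 332/1440 ≈ 0.2306
As a percentage: 332/1440 × 100 ≈ 23.06%


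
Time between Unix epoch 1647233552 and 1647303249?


69697 seconds (19.4 hours / 0.81 days)

Difference = 1647303249 - 1647233552 = 69697 seconds
In hours: 69697 / 3600 ≈ 19.4
In days: 69697 / 86400 ≈ 0.81


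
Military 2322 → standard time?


11:22 PM

Hour: 23
23 - 12 = 11 → PM


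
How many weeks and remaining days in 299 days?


42 weeks 5 days

Weeks: 299 ÷ 7 = 42 remainder 5


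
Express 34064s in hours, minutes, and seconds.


Hours: 34064 ÷ 3600 = 9 remainder 1664
Minutes: 1664 ÷ 60 = 27 remainder 44
Seconds: 44

9h 27m 44s


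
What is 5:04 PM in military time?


17:04

Input: 5:04 PM
PM: 5 + 12 = 17


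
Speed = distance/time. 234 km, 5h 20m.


Distance: 234 km
Time: 5h 20m = 320 min = 320/60 = 16/3 hours
Speed = 234 ÷ (16/3) = 234 × 3 / 16 = 702/16 ≈ 43.9 km/h

43.9 km/h


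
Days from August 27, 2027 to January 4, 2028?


From August 27, 2027 to January 4, 2028
Rest of August 2027: 31 - 27 = 4
Full months: September 30, October 31, November 30, December 31
Days into January 2028: 4
Total = 4 + 30 + 31 + 30 + 31 + 4 = 130 days

130 days


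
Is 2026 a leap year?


Rules: divisible by 4 AND (not by 100 OR by 400)
2026 ÷ 4 = 506 remainder 2 → not divisible by 4
Not divisible by 4 → not a leap year

No


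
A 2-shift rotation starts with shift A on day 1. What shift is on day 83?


Shifts: A, B
Start: A (index 0)
Day 83: (0 + 83 - 1) mod 2
= 82 mod 2
= 0
Index 0 → shift A

Shift A


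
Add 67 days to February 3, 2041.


Start: February 3, 2041
Add 67 days
February 3 → March 1: 28 - 3 + 1 = 26 days (67 - 26 = 41 left)
March 1 → April 1: 31 - 1 + 1 = 31 days (41 - 31 = 10 left)
April 1 + 10 = April 11, 2041

April 11, 2041


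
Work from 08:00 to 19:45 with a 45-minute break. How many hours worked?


Total time = (19×60+45) - (8×60+0)
= 1185 - 480 = 705 min
Minus break: 705 - 45 = 660 min
= 11h 0m

11h 0m (660 minutes)


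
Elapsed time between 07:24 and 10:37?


End time in minutes: 10×60 + 37 = 637
Start time in minutes: 7×60 + 24 = 444
Difference = 637 - 444 = 193 minutes
= 3 hours 13 minutes

3h 13m


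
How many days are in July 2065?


Month: July (month 7)
July has 31 days

31 days


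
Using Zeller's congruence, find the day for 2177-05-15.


Zeller's congruence:
q=15, m=5, k=77, j=21
h = (15 + ⌊13×6/5⌋ + 77 + ⌊77/4⌋ + ⌊21/4⌋ - 2×21) mod 7
= (15 + 15 + 77 + 19 + 5 - 42) mod 7
= 89 mod 7 = 5
h=5 → Thursday

Thursday


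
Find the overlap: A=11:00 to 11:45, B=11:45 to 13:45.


0 minutes

Meeting A: 660-705 (in minutes from midnight)
Meeting B: 705-825
Overlap start = max(660, 705) = 705
Overlap end = min(705, 825) = 705
Overlap = max(0, 705 - 705) = 0 min


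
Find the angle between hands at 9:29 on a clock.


110.5°

Hour hand = 9×30 + 29×0.5 = 284.5°
Minute hand = 29×6 = 174°
Difference = |284.5 - 174| = 110.5°


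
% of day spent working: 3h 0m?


Time: 180 minutes
Day: 1440 minutes
Percentage = (180/1440) × 100 = 12.5%

12.5%


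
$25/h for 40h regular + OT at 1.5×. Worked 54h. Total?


$1525.00

Regular: 40h × $25 = $1000.00
Overtime: 54 - 40 = 14h
OT pay: 14h × $25 × 1.5 = $525.00
Total = $1000.00 + $525.00 = $1525.00


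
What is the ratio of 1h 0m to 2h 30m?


Duration 1: 60 minutes
Duration 2: 150 minutes
Ratio = 60:150
GCD = 30
Simplified = 2:5
As a decimal: 2/5 = 0.40

2:5 (0.40)


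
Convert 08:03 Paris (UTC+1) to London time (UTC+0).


07:03

Time difference = UTC+0 - UTC+1 = -1 hours
New hour = (8 -1) mod 24
= 7 mod 24 = 7
Minutes unchanged → 07:03


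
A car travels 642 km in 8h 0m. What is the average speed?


80.3 km/h

Distance: 642 km
Time: 8 hours
Speed = 642 / 8 ≈ 80.3 km/h


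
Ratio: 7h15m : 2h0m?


Duration 1: 435 minutes
Duration 2: 120 minutes
Ratio = 435:120
GCD = 15
Simplified = 29:8
As a decimal: 29/8 ≈ 3.63

29:8 (3.63)


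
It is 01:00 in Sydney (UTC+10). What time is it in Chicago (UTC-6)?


09:00 (previous day)

Time difference = UTC-6 - UTC+10 = -16 hours
New hour = (1 -16) mod 24
= -15 mod 24 = 9
Minutes unchanged → 09:00; -15 < 0 → previous day


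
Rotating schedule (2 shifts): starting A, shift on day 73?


Shifts: A, B
Start: A (index 0)
Day 73: (0 + 73 - 1) mod 2
= 72 mod 2
= 0
Index 0 → shift A

Shift A


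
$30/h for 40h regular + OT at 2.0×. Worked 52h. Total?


Regular: 40h × $30 = $1200.00
Overtime: 52 - 40 = 12h
OT pay: 12h × $30 × 2.0 = $720.00
Total = $1200.00 + $720.00 = $1920.00

$1920.00


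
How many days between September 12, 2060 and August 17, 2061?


From September 12, 2060 to August 17, 2061
Rest of September 2060: 30 - 12 = 18
Full months: October 31, November 30, December 31, January 31, February 2061 28, March 31, April 30, May 31, June 30, July 31
Days into August 2061: 17
Total = 18 + 31 + 30 + 31 + 31 + 28 + 31 + 30 + 31 + 30 + 31 + 17 = 339 days

339 days


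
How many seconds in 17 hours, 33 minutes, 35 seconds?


Hours: 17 × 3600 = 61200
Minutes: 33 × 60 = 1980
Seconds: 35
Total = 61200 + 1980 + 35 = 63215

63215 seconds


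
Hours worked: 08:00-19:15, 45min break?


Total time = (19×60+15) - (8×60+0)
= 1155 - 480 = 675 min
Minus break: 675 - 45 = 630 min
= 10h 30m

10h 30m (630 minutes)


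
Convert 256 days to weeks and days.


Weeks: 256 ÷ 7 = 36 remainder 4

36 weeks 4 days


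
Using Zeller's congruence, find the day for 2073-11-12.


Sunday

Zeller's congruence:
q=12, m=11, k=73, j=20
h = (12 + ⌊13×12/5⌋ + 73 + ⌊73/4⌋ + ⌊20/4⌋ - 2×20) mod 7
= (12 + 31 + 73 + 18 + 5 - 40) mod 7
= 99 mod 7 = 1
h=1 → Sunday


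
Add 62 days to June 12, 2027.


August 13, 2027

Start: June 12, 2027
Add 62 days
June 12 → July 1: 30 - 12 + 1 = 19 days (62 - 19 = 43 left)
July 1 → August 1: 31 - 1 + 1 = 31 days (43 - 31 = 12 left)
August 1 + 12 = August 13, 2027


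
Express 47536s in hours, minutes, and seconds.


Hours: 47536 ÷ 3600 = 13 remainder 736
Minutes: 736 ÷ 60 = 12 remainder 16
Seconds: 16

13h 12m 16s


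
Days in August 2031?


31 days

Month: August (month 8)
August has 31 days


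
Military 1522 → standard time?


Hour: 15
15 - 12 = 3 → PM

3:22 PM


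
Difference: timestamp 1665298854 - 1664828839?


470015 seconds (130.6 hours / 5.44 days)

Difference = 1665298854 - 1664828839 = 470015 seconds
In hours: 470015 / 3600 ≈ 130.6
In days: 470015 / 86400 ≈ 5.44


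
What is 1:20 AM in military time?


01:20

Input: 1:20 AM
AM hour stays: 1


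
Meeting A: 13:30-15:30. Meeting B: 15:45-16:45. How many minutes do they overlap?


0 minutes

Meeting A: 810-930 (in minutes from midnight)
Meeting B: 945-1005
Overlap start = max(810, 945) = 945
Overlap end = min(930, 1005) = 930
Overlap = max(0, 930 - 945) = 0 min


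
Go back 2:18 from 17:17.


Start: 1037 minutes from midnight
Subtract: 138 minutes
Remaining: 1037 - 138 = 899
Hours: 14, Minutes: 59

14:59


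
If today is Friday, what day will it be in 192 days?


Monday

Start: Friday (index 4)
(4 + 192) mod 7
= 196 mod 7
= 0
Index 0 → Monday


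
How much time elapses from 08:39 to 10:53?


End time in minutes: 10×60 + 53 = 653
Start time in minutes: 8×60 + 39 = 519
Difference = 653 - 519 = 134 minutes
= 2 hours 14 minutes

2h 14m


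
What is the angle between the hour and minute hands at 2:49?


Hour hand = 2×30 + 49×0.5 = 84.5°
Minute hand = 49×6 = 294°
Difference = |84.5 - 294| = 209.5°
Since > 180°: 360 - 209.5 = 150.5°

150.5°


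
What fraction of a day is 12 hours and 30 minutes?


Total minutes: 12×60 + 30 = 750
Day = 24×60 = 1440 minutes
Fraction = 750/1440 ≈ 0.5208
As a percentage: 750/1440 × 100 ≈ 52.08%

0.5208 (52.08%)


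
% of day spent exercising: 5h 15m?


21.9%

Time: 315 minutes
Day: 1440 minutes
Percentage = (315/1440) × 100 ≈ 21.9%


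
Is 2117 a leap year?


Rules: divisible by 4 AND (not by 100 OR by 400)
2117 ÷ 4 = 529 remainder 1 → not divisible by 4
Not divisible by 4 → not a leap year

No


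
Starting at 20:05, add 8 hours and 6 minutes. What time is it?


Start: 1205 minutes from midnight
Add: 486 minutes
Total: 1691 minutes
Hours: 1691 ÷ 60 = 28 remainder 11
28 ≥ 24 → 28 - 24 = 4 (next day)

04:11 (next day)


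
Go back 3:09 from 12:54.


Start: 774 minutes from midnight
Subtract: 189 minutes
Remaining: 774 - 189 = 585
Hours: 9, Minutes: 45

09:45


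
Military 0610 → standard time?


Hour: 6
6 < 12 → AM

6:10 AM


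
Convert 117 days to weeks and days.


Weeks: 117 ÷ 7 = 16 remainder 5

16 weeks 5 days


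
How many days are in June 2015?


Month: June (month 6)
June has 30 days

30 days


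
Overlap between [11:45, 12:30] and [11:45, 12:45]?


45 minutes

Meeting A: 705-750 (in minutes from midnight)
Meeting B: 705-765
Overlap start = max(705, 705) = 705
Overlap end = min(750, 765) = 750
Overlap = max(0, 750 - 705) = 45 min


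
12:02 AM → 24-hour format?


00:02

Input: 12:02 AM
12 AM → 00 (midnight)


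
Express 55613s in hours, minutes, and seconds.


Hours: 55613 ÷ 3600 = 15 remainder 1613
Minutes: 1613 ÷ 60 = 26 remainder 53
Seconds: 53

15h 26m 53s


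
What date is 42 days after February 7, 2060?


March 20, 2060

Start: February 7, 2060
Add 42 days
February 7 → March 1: 29 - 7 + 1 = 23 days (42 - 23 = 19 left)
March 1 + 19 = March 20, 2060


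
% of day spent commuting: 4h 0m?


Time: 240 minutes
Day: 1440 minutes
Percentage = (240/1440) × 100 ≈ 16.7%

16.7%


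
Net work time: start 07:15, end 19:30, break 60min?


Total time = (19×60+30) - (7×60+15)
= 1170 - 435 = 735 min
Minus break: 735 - 60 = 675 min
= 11h 15m

11h 15m (675 minutes)


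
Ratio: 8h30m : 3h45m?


Duration 1: 510 minutes
Duration 2: 225 minutes
Ratio = 510:225
GCD = 15
Simplified = 34:15
As a decimal: 34/15 ≈ 2.27

34:15 (2.27)


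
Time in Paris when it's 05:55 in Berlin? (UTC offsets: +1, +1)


05:55

Time difference = UTC+1 - UTC+1 = +0 hours
New hour = (5 + 0) mod 24
= 5 mod 24 = 5
Minutes unchanged → 05:55


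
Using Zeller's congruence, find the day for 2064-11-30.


Sunday

Zeller's congruence:
q=30, m=11, k=64, j=20
h = (30 + ⌊13×12/5⌋ + 64 + ⌊64/4⌋ + ⌊20/4⌋ - 2×20) mod 7
= (30 + 31 + 64 + 16 + 5 - 40) mod 7
= 106 mod 7 = 1
h=1 → Sunday


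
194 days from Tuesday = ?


Start: Tuesday (index 1)
(1 + 194) mod 7
= 195 mod 7
= 6
Index 6 → Sunday

Sunday


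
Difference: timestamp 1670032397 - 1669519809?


512588 seconds (142.4 hours / 5.93 days)

Difference = 1670032397 - 1669519809 = 512588 seconds
In hours: 512588 / 3600 ≈ 142.4
In days: 512588 / 86400 ≈ 5.93


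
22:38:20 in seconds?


Hours: 22 × 3600 = 79200
Minutes: 38 × 60 = 2280
Seconds: 20
Total = 79200 + 2280 + 20 = 81500

81500 seconds


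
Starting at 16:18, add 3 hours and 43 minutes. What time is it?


Start: 978 minutes from midnight
Add: 223 minutes
Total: 1201 minutes
Hours: 1201 ÷ 60 = 20 remainder 1

20:01


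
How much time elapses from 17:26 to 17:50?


End time in minutes: 17×60 + 50 = 1070
Start time in minutes: 17×60 + 26 = 1046
Difference = 1070 - 1046 = 24 minutes
= 0 hours 24 minutes

0h 24m


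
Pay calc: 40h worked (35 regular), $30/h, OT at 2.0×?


Regular: 35h × $30 = $1050.00
Overtime: 40 - 35 = 5h
OT pay: 5h × $30 × 2.0 = $300.00
Total = $1050.00 + $300.00 = $1350.00

$1350.00


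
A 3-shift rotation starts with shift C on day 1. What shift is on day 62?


Shifts: A, B, C
Start: C (index 2)
Day 62: (2 + 62 - 1) mod 3
= 63 mod 3
= 0
Index 0 → shift A

Shift A


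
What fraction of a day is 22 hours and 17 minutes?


0.9285 (92.85%)

Total minutes: 22×60 + 17 = 1337
Day = 24×60 = 1440 minutes
Fraction = 1337/1440 ≈ 0.9285
As a percentage: 1337/1440 × 100 ≈ 92.85%


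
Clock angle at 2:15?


22.5°

Hour hand = 2×30 + 15×0.5 = 67.5°
Minute hand = 15×6 = 90°
Difference = |67.5 - 90| = 22.5°


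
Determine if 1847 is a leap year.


No

Rules: divisible by 4 AND (not by 100 OR by 400)
1847 ÷ 4 = 461 remainder 3 → not divisible by 4
Not divisible by 4 → not a leap year


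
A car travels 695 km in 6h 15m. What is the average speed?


Distance: 695 km
Time: 6h 15m = 375 min = 375/60 = 25/4 hours
Speed = 695 ÷ (25/4) = 695 × 4 / 25 = 2780/25 = 111.2 km/h

111.2 km/h


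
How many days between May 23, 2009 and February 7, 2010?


260 days

From May 23, 2009 to February 7, 2010
Rest of May 2009: 31 - 23 = 8
Full months: June 30, July 31, August 31, September 30, October 31, November 30, December 31, January 31
Days into February 2010: 7
Total = 8 + 30 + 31 + 31 + 30 + 31 + 30 + 31 + 31 + 7 = 260 days


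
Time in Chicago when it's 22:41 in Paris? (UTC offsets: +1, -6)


15:41

Time difference = UTC-6 - UTC+1 = -7 hours
New hour = (22 -7) mod 24
= 15 mod 24 = 15
Minutes unchanged → 15:41


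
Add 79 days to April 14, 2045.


July 2, 2045

Start: April 14, 2045
Add 79 days
April 14 → May 1: 30 - 14 + 1 = 17 days (79 - 17 = 62 left)
May 1 → June 1: 31 - 1 + 1 = 31 days (62 - 31 = 31 left)
June 1 → July 1: 30 - 1 + 1 = 30 days (31 - 30 = 1 left)
July 1 + 1 = July 2, 2045


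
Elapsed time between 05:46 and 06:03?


End time in minutes: 6×60 + 3 = 363
Start time in minutes: 5×60 + 46 = 346
Difference = 363 - 346 = 17 minutes
= 0 hours 17 minutes

0h 17m


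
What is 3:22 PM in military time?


15:22

Input: 3:22 PM
PM: 3 + 12 = 15


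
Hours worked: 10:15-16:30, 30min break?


5h 45m (345 minutes)

Total time = (16×60+30) - (10×60+15)
= 990 - 615 = 375 min
Minus break: 375 - 30 = 345 min
= 5h 45m


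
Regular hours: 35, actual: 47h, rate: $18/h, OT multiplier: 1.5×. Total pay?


$954.00

Regular: 35h × $18 = $630.00
Overtime: 47 - 35 = 12h
OT pay: 12h × $18 × 1.5 = $324.00
Total = $630.00 + $324.00 = $954.00


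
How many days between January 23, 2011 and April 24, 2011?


From January 23, 2011 to April 24, 2011
Rest of January 2011: 31 - 23 = 8
Full months: February 2011 28, March 31
Days into April 2011: 24
Total = 8 + 28 + 31 + 24 = 91 days

91 days


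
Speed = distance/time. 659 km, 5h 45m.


114.6 km/h

Distance: 659 km
Time: 5h 45m = 345 min = 345/60 = 23/4 hours
Speed = 659 ÷ (23/4) = 659 × 4 / 23 = 2636/23 ≈ 114.6 km/h


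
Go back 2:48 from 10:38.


07:50

Start: 638 minutes from midnight
Subtract: 168 minutes
Remaining: 638 - 168 = 470
Hours: 7, Minutes: 50


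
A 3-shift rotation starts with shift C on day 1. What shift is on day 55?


Shift C

Shifts: A, B, C
Start: C (index 2)
Day 55: (2 + 55 - 1) mod 3
= 56 mod 3
= 2
Index 2 → shift C


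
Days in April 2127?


Month: April (month 4)
April has 30 days

30 days


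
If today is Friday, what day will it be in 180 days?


Wednesday

Start: Friday (index 4)
(4 + 180) mod 7
= 184 mod 7
= 2
Index 2 → Wednesday


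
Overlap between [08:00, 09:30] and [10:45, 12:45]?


Meeting A: 480-570 (in minutes from midnight)
Meeting B: 645-765
Overlap start = max(480, 645) = 645
Overlap end = min(570, 765) = 570
Overlap = max(0, 570 - 645) = 0 min

0 minutes


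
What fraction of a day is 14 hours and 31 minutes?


Total minutes: 14×60 + 31 = 871
Day = 24×60 = 1440 minutes
Fraction = 871/1440 ≈ 0.6049
As a percentage: 871/1440 × 100 ≈ 60.49%

0.6049 (60.49%)


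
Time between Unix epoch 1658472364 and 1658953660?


Difference = 1658953660 - 1658472364 = 481296 seconds
In hours: 481296 / 3600 ≈ 133.7
In days: 481296 / 86400 ≈ 5.57

481296 seconds (133.7 hours / 5.57 days)


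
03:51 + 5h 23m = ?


Start: 231 minutes from midnight
Add: 323 minutes
Total: 554 minutes
Hours: 554 ÷ 60 = 9 remainder 14

09:14


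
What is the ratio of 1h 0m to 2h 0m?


Duration 1: 60 minutes
Duration 2: 120 minutes
Ratio = 60:120
GCD = 60
Simplified = 1:2
As a decimal: 1/2 = 0.50

1:2 (0.50)


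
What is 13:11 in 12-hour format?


1:11 PM

Hour: 13
13 - 12 = 1 → PM


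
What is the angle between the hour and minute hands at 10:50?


Hour hand = 10×30 + 50×0.5 = 325.0°
Minute hand = 50×6 = 300°
Difference = |325.0 - 300| = 25.0°

25.0°


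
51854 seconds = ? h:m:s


Hours: 51854 ÷ 3600 = 14 remainder 1454
Minutes: 1454 ÷ 60 = 24 remainder 14
Seconds: 14

14h 24m 14s


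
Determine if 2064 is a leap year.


Rules: divisible by 4 AND (not by 100 OR by 400)
2064 ÷ 4 = 516 exactly → divisible by 4
2064 ÷ 100 = 20 remainder 64 → not divisible by 100
Divisible by 4 but not by 100 → leap year

Yes


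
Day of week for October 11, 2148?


Friday

Zeller's congruence:
q=11, m=10, k=48, j=21
h = (11 + ⌊13×11/5⌋ + 48 + ⌊48/4⌋ + ⌊21/4⌋ - 2×21) mod 7
= (11 + 28 + 48 + 12 + 5 - 42) mod 7
= 62 mod 7 = 6
h=6 → Friday


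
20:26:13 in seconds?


Hours: 20 × 3600 = 72000
Minutes: 26 × 60 = 1560
Seconds: 13
Total = 72000 + 1560 + 13 = 73573

73573 seconds


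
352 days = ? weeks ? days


Weeks: 352 ÷ 7 = 50 remainder 2

50 weeks 2 days


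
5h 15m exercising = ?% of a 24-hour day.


Time: 315 minutes
Day: 1440 minutes
Percentage = (315/1440) × 100 ≈ 21.9%

21.9%


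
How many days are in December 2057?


31 days

Month: December (month 12)
December has 31 days


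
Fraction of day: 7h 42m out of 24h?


0.3208 (32.08%)

Total minutes: 7×60 + 42 = 462
Day = 24×60 = 1440 minutes
Fraction = 462/1440 ≈ 0.3208
As a percentage: 462/1440 × 100 ≈ 32.08%


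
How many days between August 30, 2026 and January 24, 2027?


From August 30, 2026 to January 24, 2027
Rest of August 2026: 31 - 30 = 1
Full months: September 30, October 31, November 30, December 31
Days into January 2027: 24
Total = 1 + 30 + 31 + 30 + 31 + 24 = 147 days

147 days


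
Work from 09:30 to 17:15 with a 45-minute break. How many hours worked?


7h 0m (420 minutes)

Total time = (17×60+15) - (9×60+30)
= 1035 - 570 = 465 min
Minus break: 465 - 45 = 420 min
= 7h 0m


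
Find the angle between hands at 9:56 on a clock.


38.0°

Hour hand = 9×30 + 56×0.5 = 298.0°
Minute hand = 56×6 = 336°
Difference = |298.0 - 336| = 38.0°


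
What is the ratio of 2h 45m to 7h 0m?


Duration 1: 165 minutes
Duration 2: 420 minutes
Ratio = 165:420
GCD = 15
Simplified = 11:28
As a decimal: 11/28 ≈ 0.39

11:28 (0.39)


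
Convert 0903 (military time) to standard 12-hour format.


Hour: 9
9 < 12 → AM

9:03 AM


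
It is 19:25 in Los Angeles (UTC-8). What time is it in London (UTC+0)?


Time difference = UTC+0 - UTC-8 = +8 hours
New hour = (19 + 8) mod 24
= 27 mod 24 = 3
Minutes unchanged → 03:25; 27 ≥ 24 → next day

03:25 (next day)


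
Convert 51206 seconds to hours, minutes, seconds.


Hours: 51206 ÷ 3600 = 14 remainder 806
Minutes: 806 ÷ 60 = 13 remainder 26
Seconds: 26

14h 13m 26s


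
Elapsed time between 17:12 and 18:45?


1h 33m

End time in minutes: 18×60 + 45 = 1125
Start time in minutes: 17×60 + 12 = 1032
Difference = 1125 - 1032 = 93 minutes
= 1 hours 33 minutes


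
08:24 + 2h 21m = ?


Start: 504 minutes from midnight
Add: 141 minutes
Total: 645 minutes
Hours: 645 ÷ 60 = 10 remainder 45

10:45


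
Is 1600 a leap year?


Rules: divisible by 4 AND (not by 100 OR by 400)
1600 ÷ 4 = 400 exactly → divisible by 4
1600 ÷ 100 = 16 exactly → divisible by 100
1600 ÷ 400 = 4 exactly → divisible by 400
Divisible by 400 → leap year

Yes


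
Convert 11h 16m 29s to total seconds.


40589 seconds

Hours: 11 × 3600 = 39600
Minutes: 16 × 60 = 960
Seconds: 29
Total = 39600 + 960 + 29 = 40589


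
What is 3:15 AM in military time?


Input: 3:15 AM
AM hour stays: 3

03:15


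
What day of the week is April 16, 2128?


Zeller's congruence:
q=16, m=4, k=28, j=21
h = (16 + ⌊13×5/5⌋ + 28 + ⌊28/4⌋ + ⌊21/4⌋ - 2×21) mod 7
= (16 + 13 + 28 + 7 + 5 - 42) mod 7
= 27 mod 7 = 6
h=6 → Friday

Friday


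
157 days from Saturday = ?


Tuesday

Start: Saturday (index 5)
(5 + 157) mod 7
= 162 mod 7
= 1
Index 1 → Tuesday


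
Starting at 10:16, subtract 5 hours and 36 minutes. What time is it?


04:40

Start: 616 minutes from midnight
Subtract: 336 minutes
Remaining: 616 - 336 = 280
Hours: 4, Minutes: 40


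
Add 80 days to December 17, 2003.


Start: December 17, 2003
Add 80 days
December 17 → January 1: 31 - 17 + 1 = 15 days (80 - 15 = 65 left)
January 1 → February 1: 31 - 1 + 1 = 31 days (65 - 31 = 34 left)
February 1 → March 1: 29 - 1 + 1 = 29 days (34 - 29 = 5 left)
March 1 + 5 = March 6, 2004

March 6, 2004


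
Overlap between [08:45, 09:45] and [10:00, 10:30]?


0 minutes

Meeting A: 525-585 (in minutes from midnight)
Meeting B: 600-630
Overlap start = max(525, 600) = 600
Overlap end = min(585, 630) = 585
Overlap = max(0, 585 - 600) = 0 min


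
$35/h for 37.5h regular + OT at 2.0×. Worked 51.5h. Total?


$2292.50

Regular: 37.5h × $35 = $1312.50
Overtime: 51.5 - 37.5 = 14.0h
OT pay: 14.0h × $35 × 2.0 = $980.00
Total = $1312.50 + $980.00 = $2292.50


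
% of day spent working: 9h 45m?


40.6%

Time: 585 minutes
Day: 1440 minutes
Percentage = (585/1440) × 100 ≈ 40.6%


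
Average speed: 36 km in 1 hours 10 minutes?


Distance: 36 km
Time: 1h 10m = 70 min = 70/60 = 7/6 hours
Speed = 36 ÷ (7/6) = 36 × 6 / 7 = 216/7 ≈ 30.9 km/h

30.9 km/h


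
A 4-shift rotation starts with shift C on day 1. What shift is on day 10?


Shifts: A, B, C, D
Start: C (index 2)
Day 10: (2 + 10 - 1) mod 4
= 11 mod 4
= 3
Index 3 → shift D

Shift D


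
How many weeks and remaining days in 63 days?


9 weeks 0 days

Weeks: 63 ÷ 7 = 9 remainder 0


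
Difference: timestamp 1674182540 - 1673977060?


Difference = 1674182540 - 1673977060 = 205480 seconds
In hours: 205480 / 3600 ≈ 57.1
In days: 205480 / 86400 ≈ 2.38

205480 seconds (57.1 hours / 2.38 days)


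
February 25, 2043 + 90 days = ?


Start: February 25, 2043
Add 90 days
February 25 → March 1: 28 - 25 + 1 = 4 days (90 - 4 = 86 left)
March 1 → April 1: 31 - 1 + 1 = 31 days (86 - 31 = 55 left)
April 1 → May 1: 30 - 1 + 1 = 30 days (55 - 30 = 25 left)
May 1 + 25 = May 26, 2043

May 26, 2043


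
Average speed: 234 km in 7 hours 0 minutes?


Distance: 234 km
Time: 7 hours
Speed = 234 / 7 ≈ 33.4 km/h

33.4 km/h


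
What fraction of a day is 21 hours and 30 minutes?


Total minutes: 21×60 + 30 = 1290
Day = 24×60 = 1440 minutes
Fraction = 1290/1440 ≈ 0.8958
As a percentage: 1290/1440 × 100 ≈ 89.58%

0.8958 (89.58%)


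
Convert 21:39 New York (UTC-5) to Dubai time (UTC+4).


06:39 (next day)

Time difference = UTC+4 - UTC-5 = +9 hours
New hour = (21 + 9) mod 24
= 30 mod 24 = 6
Minutes unchanged → 06:39; 30 ≥ 24 → next day


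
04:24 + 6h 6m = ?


Start: 264 minutes from midnight
Add: 366 minutes
Total: 630 minutes
Hours: 630 ÷ 60 = 10 remainder 30

10:30


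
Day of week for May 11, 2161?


Monday

Zeller's congruence:
q=11, m=5, k=61, j=21
h = (11 + ⌊13×6/5⌋ + 61 + ⌊61/4⌋ + ⌊21/4⌋ - 2×21) mod 7
= (11 + 15 + 61 + 15 + 5 - 42) mod 7
= 65 mod 7 = 2
h=2 → Monday


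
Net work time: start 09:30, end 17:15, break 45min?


Total time = (17×60+15) - (9×60+30)
= 1035 - 570 = 465 min
Minus break: 465 - 45 = 420 min
= 7h 0m

7h 0m (420 minutes)


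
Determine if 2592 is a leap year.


Rules: divisible by 4 AND (not by 100 OR by 400)
2592 ÷ 4 = 648 exactly → divisible by 4
2592 ÷ 100 = 25 remainder 92 → not divisible by 100
Divisible by 4 but not by 100 → leap year

Yes


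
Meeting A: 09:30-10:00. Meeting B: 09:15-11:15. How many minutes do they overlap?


30 minutes

Meeting A: 570-600 (in minutes from midnight)
Meeting B: 555-675
Overlap start = max(570, 555) = 570
Overlap end = min(600, 675) = 600
Overlap = max(0, 600 - 570) = 30 min


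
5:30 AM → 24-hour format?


Input: 5:30 AM
AM hour stays: 5

05:30


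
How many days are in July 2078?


31 days

Month: July (month 7)
July has 31 days


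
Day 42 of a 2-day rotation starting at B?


Shift A

Shifts: A, B
Start: B (index 1)
Day 42: (1 + 42 - 1) mod 2
= 42 mod 2
= 0
Index 0 → shift A


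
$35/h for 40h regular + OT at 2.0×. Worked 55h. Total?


Regular: 40h × $35 = $1400.00
Overtime: 55 - 40 = 15h
OT pay: 15h × $35 × 2.0 = $1050.00
Total = $1400.00 + $1050.00 = $2450.00

$2450.00


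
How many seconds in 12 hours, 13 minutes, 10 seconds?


Hours: 12 × 3600 = 43200
Minutes: 13 × 60 = 780
Seconds: 10
Total = 43200 + 780 + 10 = 43990

43990 seconds


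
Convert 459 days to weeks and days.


Weeks: 459 ÷ 7 = 65 remainder 4

65 weeks 4 days


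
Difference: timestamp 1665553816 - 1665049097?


504719 seconds (140.2 hours / 5.84 days)

Difference = 1665553816 - 1665049097 = 504719 seconds
In hours: 504719 / 3600 ≈ 140.2
In days: 504719 / 86400 ≈ 5.84


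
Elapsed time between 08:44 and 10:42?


End time in minutes: 10×60 + 42 = 642
Start time in minutes: 8×60 + 44 = 524
Difference = 642 - 524 = 118 minutes
= 1 hours 58 minutes

1h 58m


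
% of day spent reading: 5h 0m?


Time: 300 minutes
Day: 1440 minutes
Percentage = (300/1440) × 100 ≈ 20.8%

20.8%


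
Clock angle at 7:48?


54.0°

Hour hand = 7×30 + 48×0.5 = 234.0°
Minute hand = 48×6 = 288°
Difference = |234.0 - 288| = 54.0°


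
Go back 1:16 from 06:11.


Start: 371 minutes from midnight
Subtract: 76 minutes
Remaining: 371 - 76 = 295
Hours: 4, Minutes: 55

04:55


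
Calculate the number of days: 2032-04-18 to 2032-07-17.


From April 18, 2032 to July 17, 2032
Rest of April 2032: 30 - 18 = 12
Full months: May 31, June 30
Days into July 2032: 17
Total = 12 + 31 + 30 + 17 = 90 days

90 days


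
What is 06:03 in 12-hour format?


6:03 AM

Hour: 6
6 < 12 → AM


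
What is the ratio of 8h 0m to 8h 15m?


32:33 (0.97)

Duration 1: 480 minutes
Duration 2: 495 minutes
Ratio = 480:495
GCD = 15
Simplified = 32:33
As a decimal: 32/33 ≈ 0.97


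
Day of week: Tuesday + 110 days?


Sunday

Start: Tuesday (index 1)
(1 + 110) mod 7
= 111 mod 7
= 6
Index 6 → Sunday


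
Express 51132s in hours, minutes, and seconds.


Hours: 51132 ÷ 3600 = 14 remainder 732
Minutes: 732 ÷ 60 = 12 remainder 12
Seconds: 12

14h 12m 12s


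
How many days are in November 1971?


30 days

Month: November (month 11)
November has 30 days


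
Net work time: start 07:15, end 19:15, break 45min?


Total time = (19×60+15) - (7×60+15)
= 1155 - 435 = 720 min
Minus break: 720 - 45 = 675 min
= 11h 15m

11h 15m (675 minutes)


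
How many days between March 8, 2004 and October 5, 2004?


211 days

From March 8, 2004 to October 5, 2004
Rest of March 2004: 31 - 8 = 23
Full months: April 30, May 31, June 30, July 31, August 31, September 30
Days into October 2004: 5
Total = 23 + 30 + 31 + 30 + 31 + 31 + 30 + 5 = 211 days


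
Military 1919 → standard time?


7:19 PM

Hour: 19
19 - 12 = 7 → PM


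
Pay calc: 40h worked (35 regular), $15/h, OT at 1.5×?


Regular: 35h × $15 = $525.00
Overtime: 40 - 35 = 5h
OT pay: 5h × $15 × 1.5 = $112.50
Total = $525.00 + $112.50 = $637.50

$637.50


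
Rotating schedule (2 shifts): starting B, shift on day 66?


Shift A

Shifts: A, B
Start: B (index 1)
Day 66: (1 + 66 - 1) mod 2
= 66 mod 2
= 0
Index 0 → shift A


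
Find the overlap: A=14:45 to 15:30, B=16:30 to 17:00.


Meeting A: 885-930 (in minutes from midnight)
Meeting B: 990-1020
Overlap start = max(885, 990) = 990
Overlap end = min(930, 1020) = 930
Overlap = max(0, 930 - 990) = 0 min

0 minutes


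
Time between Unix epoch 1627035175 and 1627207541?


172366 seconds (47.9 hours / 1.99 days)

Difference = 1627207541 - 1627035175 = 172366 seconds
In hours: 172366 / 3600 ≈ 47.9
In days: 172366 / 86400 ≈ 1.99


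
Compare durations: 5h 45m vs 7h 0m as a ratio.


23:28 (0.82)

Duration 1: 345 minutes
Duration 2: 420 minutes
Ratio = 345:420
GCD = 15
Simplified = 23:28
As a decimal: 23/28 ≈ 0.82


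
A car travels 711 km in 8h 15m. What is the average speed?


86.2 km/h

Distance: 711 km
Time: 8h 15m = 495 min = 495/60 = 33/4 hours
Speed = 711 ÷ (33/4) = 711 × 4 / 33 = 2844/33 ≈ 86.2 km/h


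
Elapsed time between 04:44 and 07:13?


End time in minutes: 7×60 + 13 = 433
Start time in minutes: 4×60 + 44 = 284
Difference = 433 - 284 = 149 minutes
= 2 hours 29 minutes

2h 29m


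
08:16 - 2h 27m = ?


05:49

Start: 496 minutes from midnight
Subtract: 147 minutes
Remaining: 496 - 147 = 349
Hours: 5, Minutes: 49


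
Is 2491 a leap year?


Rules: divisible by 4 AND (not by 100 OR by 400)
2491 ÷ 4 = 622 remainder 3 → not divisible by 4
Not divisible by 4 → not a leap year

No


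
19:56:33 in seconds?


Hours: 19 × 3600 = 68400
Minutes: 56 × 60 = 3360
Seconds: 33
Total = 68400 + 3360 + 33 = 71793

71793 seconds


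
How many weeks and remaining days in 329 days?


47 weeks 0 days

Weeks: 329 ÷ 7 = 47 remainder 0


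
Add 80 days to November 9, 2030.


Start: November 9, 2030
Add 80 days
November 9 → December 1: 30 - 9 + 1 = 22 days (80 - 22 = 58 left)
December 1 → January 1: 31 - 1 + 1 = 31 days (58 - 31 = 27 left)
January 1 + 27 = January 28, 2031

January 28, 2031


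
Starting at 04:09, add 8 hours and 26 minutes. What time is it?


Start: 249 minutes from midnight
Add: 506 minutes
Total: 755 minutes
Hours: 755 ÷ 60 = 12 remainder 35

12:35


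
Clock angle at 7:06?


Hour hand = 7×30 + 6×0.5 = 213.0°
Minute hand = 6×6 = 36°
Difference = |213.0 - 36| = 177.0°

177.0°


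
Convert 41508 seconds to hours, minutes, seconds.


11h 31m 48s

Hours: 41508 ÷ 3600 = 11 remainder 1908
Minutes: 1908 ÷ 60 = 31 remainder 48
Seconds: 48


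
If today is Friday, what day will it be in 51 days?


Sunday

Start: Friday (index 4)
(4 + 51) mod 7
= 55 mod 7
= 6
Index 6 → Sunday


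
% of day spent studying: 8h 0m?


Time: 480 minutes
Day: 1440 minutes
Percentage = (480/1440) × 100 ≈ 33.3%

33.3%


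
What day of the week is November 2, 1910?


Zeller's congruence:
q=2, m=11, k=10, j=19
h = (2 + ⌊13×12/5⌋ + 10 + ⌊10/4⌋ + ⌊19/4⌋ - 2×19) mod 7
= (2 + 31 + 10 + 2 + 4 - 38) mod 7
= 11 mod 7 = 4
h=4 → Wednesday

Wednesday


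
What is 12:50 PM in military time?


12:50

Input: 12:50 PM
12 PM → 12 (noon)


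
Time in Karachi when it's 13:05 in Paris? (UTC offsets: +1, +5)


Time difference = UTC+5 - UTC+1 = +4 hours
New hour = (13 + 4) mod 24
= 17 mod 24 = 17
Minutes unchanged → 17:05

17:05


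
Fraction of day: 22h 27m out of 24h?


Total minutes: 22×60 + 27 = 1347
Day = 24×60 = 1440 minutes
Fraction = 1347/1440 ≈ 0.9354
As a percentage: 1347/1440 × 100 ≈ 93.54%

0.9354 (93.54%)


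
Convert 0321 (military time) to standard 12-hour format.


Hour: 3
3 < 12 → AM

3:21 AM


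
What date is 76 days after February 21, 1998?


May 8, 1998

Start: February 21, 1998
Add 76 days
February 21 → March 1: 28 - 21 + 1 = 8 days (76 - 8 = 68 left)
March 1 → April 1: 31 - 1 + 1 = 31 days (68 - 31 = 37 left)
April 1 → May 1: 30 - 1 + 1 = 30 days (37 - 30 = 7 left)
May 1 + 7 = May 8, 1998


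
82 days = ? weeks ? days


11 weeks 5 days

Weeks: 82 ÷ 7 = 11 remainder 5


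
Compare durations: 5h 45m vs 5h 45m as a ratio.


Duration 1: 345 minutes
Duration 2: 345 minutes
Ratio = 345:345
GCD = 345
Simplified = 1:1
As a decimal: 1/1 = 1.00

1:1 (1.00)


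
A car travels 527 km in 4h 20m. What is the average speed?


Distance: 527 km
Time: 4h 20m = 260 min = 260/60 = 13/3 hours
Speed = 527 ÷ (13/3) = 527 × 3 / 13 = 1581/13 ≈ 121.6 km/h

121.6 km/h


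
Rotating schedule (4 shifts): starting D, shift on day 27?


Shift B

Shifts: A, B, C, D
Start: D (index 3)
Day 27: (3 + 27 - 1) mod 4
= 29 mod 4
= 1
Index 1 → shift B


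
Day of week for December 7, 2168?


Wednesday

Zeller's congruence:
q=7, m=12, k=68, j=21
h = (7 + ⌊13×13/5⌋ + 68 + ⌊68/4⌋ + ⌊21/4⌋ - 2×21) mod 7
= (7 + 33 + 68 + 17 + 5 - 42) mod 7
= 88 mod 7 = 4
h=4 → Wednesday


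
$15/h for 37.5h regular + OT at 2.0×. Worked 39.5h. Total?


Regular: 37.5h × $15 = $562.50
Overtime: 39.5 - 37.5 = 2.0h
OT pay: 2.0h × $15 × 2.0 = $60.00
Total = $562.50 + $60.00 = $622.50

$622.50


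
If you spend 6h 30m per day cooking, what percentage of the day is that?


27.1%

Time: 390 minutes
Day: 1440 minutes
Percentage = (390/1440) × 100 ≈ 27.1%


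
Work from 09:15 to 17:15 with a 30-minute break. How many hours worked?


7h 30m (450 minutes)

Total time = (17×60+15) - (9×60+15)
= 1035 - 555 = 480 min
Minus break: 480 - 30 = 450 min
= 7h 30m


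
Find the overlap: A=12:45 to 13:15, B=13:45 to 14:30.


Meeting A: 765-795 (in minutes from midnight)
Meeting B: 825-870
Overlap start = max(765, 825) = 825
Overlap end = min(795, 870) = 795
Overlap = max(0, 795 - 825) = 0 min

0 minutes


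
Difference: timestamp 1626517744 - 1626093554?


Difference = 1626517744 - 1626093554 = 424190 seconds
In hours: 424190 / 3600 ≈ 117.8
In days: 424190 / 86400 ≈ 4.91

424190 seconds (117.8 hours / 4.91 days)


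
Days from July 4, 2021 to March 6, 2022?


From July 4, 2021 to March 6, 2022
Rest of July 2021: 31 - 4 = 27
Full months: August 31, September 30, October 31, November 30, December 31, January 31, February 2022 28
Days into March 2022: 6
Total = 27 + 31 + 30 + 31 + 30 + 31 + 31 + 28 + 6 = 245 days

245 days


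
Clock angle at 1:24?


102.0°

Hour hand = 1×30 + 24×0.5 = 42.0°
Minute hand = 24×6 = 144°
Difference = |42.0 - 144| = 102.0°


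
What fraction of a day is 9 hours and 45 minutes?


0.4063 (40.63%)

Total minutes: 9×60 + 45 = 585
Day = 24×60 = 1440 minutes
Fraction = 585/1440 ≈ 0.4063
As a percentage: 585/1440 × 100 ≈ 40.63%


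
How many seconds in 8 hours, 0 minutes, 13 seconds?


28813 seconds

Hours: 8 × 3600 = 28800
Minutes: 0 × 60 = 0
Seconds: 13
Total = 28800 + 0 + 13 = 28813


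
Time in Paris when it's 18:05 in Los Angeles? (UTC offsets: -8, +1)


Time difference = UTC+1 - UTC-8 = +9 hours
New hour = (18 + 9) mod 24
= 27 mod 24 = 3
Minutes unchanged → 03:05; 27 ≥ 24 → next day

03:05 (next day)


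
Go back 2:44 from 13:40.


Start: 820 minutes from midnight
Subtract: 164 minutes
Remaining: 820 - 164 = 656
Hours: 10, Minutes: 56

10:56


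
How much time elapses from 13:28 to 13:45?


0h 17m

End time in minutes: 13×60 + 45 = 825
Start time in minutes: 13×60 + 28 = 808
Difference = 825 - 808 = 17 minutes
= 0 hours 17 minutes


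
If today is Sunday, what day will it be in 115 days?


Start: Sunday (index 6)
(6 + 115) mod 7
= 121 mod 7
= 2
Index 2 → Wednesday

Wednesday


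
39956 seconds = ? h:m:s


Hours: 39956 ÷ 3600 = 11 remainder 356
Minutes: 356 ÷ 60 = 5 remainder 56
Seconds: 56

11h 5m 56s


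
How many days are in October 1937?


Month: October (month 10)
October has 31 days

31 days


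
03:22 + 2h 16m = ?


Start: 202 minutes from midnight
Add: 136 minutes
Total: 338 minutes
Hours: 338 ÷ 60 = 5 remainder 38

05:38


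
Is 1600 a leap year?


Yes

Rules: divisible by 4 AND (not by 100 OR by 400)
1600 ÷ 4 = 400 exactly → divisible by 4
1600 ÷ 100 = 16 exactly → divisible by 100
1600 ÷ 400 = 4 exactly → divisible by 400
Divisible by 400 → leap year


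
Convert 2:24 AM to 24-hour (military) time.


Input: 2:24 AM
AM hour stays: 2

02:24


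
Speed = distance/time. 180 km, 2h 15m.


80.0 km/h

Distance: 180 km
Time: 2h 15m = 135 min = 135/60 = 9/4 hours
Speed = 180 ÷ (9/4) = 180 × 4 / 9 = 720/9 = 80.0 km/h


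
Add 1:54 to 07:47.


Start: 467 minutes from midnight
Add: 114 minutes
Total: 581 minutes
Hours: 581 ÷ 60 = 9 remainder 41

09:41


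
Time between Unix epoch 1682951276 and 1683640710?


689434 seconds (191.5 hours / 7.98 days)

Difference = 1683640710 - 1682951276 = 689434 seconds
In hours: 689434 / 3600 ≈ 191.5
In days: 689434 / 86400 ≈ 7.98


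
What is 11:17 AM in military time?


11:17

Input: 11:17 AM
AM hour stays: 11


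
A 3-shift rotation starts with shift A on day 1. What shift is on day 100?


Shifts: A, B, C
Start: A (index 0)
Day 100: (0 + 100 - 1) mod 3
= 99 mod 3
= 0
Index 0 → shift A

Shift A


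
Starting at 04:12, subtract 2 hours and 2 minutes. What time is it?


Start: 252 minutes from midnight
Subtract: 122 minutes
Remaining: 252 - 122 = 130
Hours: 2, Minutes: 10

02:10


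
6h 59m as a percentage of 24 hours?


Total minutes: 6×60 + 59 = 419
Day = 24×60 = 1440 minutes
Fraction = 419/1440 ≈ 0.2910
As a percentage: 419/1440 × 100 ≈ 29.10%

0.2910 (29.10%)
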